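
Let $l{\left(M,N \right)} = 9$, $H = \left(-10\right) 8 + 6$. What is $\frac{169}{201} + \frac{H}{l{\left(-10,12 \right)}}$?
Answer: $- \frac{4451}{603} \approx -7.3814$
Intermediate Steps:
$H = -74$ ($H = -80 + 6 = -74$)
$\frac{169}{201} + \frac{H}{l{\left(-10,12 \right)}} = \frac{169}{201} - \frac{74}{9} = - \frac{4451}{603}$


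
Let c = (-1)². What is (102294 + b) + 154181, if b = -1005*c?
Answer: 255470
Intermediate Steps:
c = 1
b = -1005 (b = -1005*1 = -1005)
(102294 + b) + 154181 = (102294 - 1005) + 154181 = 101289 + 154181 = 255470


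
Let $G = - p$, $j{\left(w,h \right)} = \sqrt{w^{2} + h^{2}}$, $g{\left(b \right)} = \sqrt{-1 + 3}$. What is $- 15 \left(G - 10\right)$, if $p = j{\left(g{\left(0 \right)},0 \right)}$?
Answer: $150 + 15 \sqrt{2} \approx 171.21$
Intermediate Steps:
$g{\left(b \right)} = \sqrt{2}$
$j{\left(w,h \right)} = \sqrt{h^{2} + w^{2}}$
$p = \sqrt{2}$ ($p = \sqrt{0^{2} + \left(\sqrt{2}\right)^{2}} = \sqrt{0 + 2} = \sqrt{2} \approx 1.4142$)
$G = - \sqrt{2} \approx -1.4142$
$- 15 \left(G - 10\right) = - 15 \left(- \sqrt{2} - 10\right) = - 15 \left(-10 - \sqrt{2}\right) = 150 + 15 \sqrt{2}$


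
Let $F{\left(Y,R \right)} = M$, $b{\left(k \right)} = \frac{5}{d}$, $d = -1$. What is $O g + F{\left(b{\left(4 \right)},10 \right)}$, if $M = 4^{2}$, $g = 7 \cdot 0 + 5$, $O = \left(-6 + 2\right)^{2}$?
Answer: $96$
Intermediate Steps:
$O = 16$ ($O = \left(-4\right)^{2} = 16$)
$g = 5$ ($g = 0 + 5 = 5$)
$b{\left(k \right)} = -5$ ($b{\left(k \right)} = \frac{5}{-1} = 5 \left(-1\right) = -5$)
$M = 16$
$F{\left(Y,R \right)} = 16$
$O g + F{\left(b{\left(4 \right)},10 \right)} = 16 \cdot 5 + 16 = 80 + 16 = 96$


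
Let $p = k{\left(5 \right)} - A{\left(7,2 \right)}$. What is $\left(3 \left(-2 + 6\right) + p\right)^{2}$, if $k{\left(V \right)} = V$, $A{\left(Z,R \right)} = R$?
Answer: $225$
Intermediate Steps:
$p = 3$ ($p = 5 - 2 = 3$)
$\left(3 \left(-2 + 6\right) + p\right)^{2} = \left(3 \left(-2 + 6\right) + 3\right)^{2} = \left(3 \cdot 4 + 3\right)^{2} = \left(12 + 3\right)^{2} = 15^{2} = 225$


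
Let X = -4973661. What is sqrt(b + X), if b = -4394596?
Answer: I*sqrt(9368257) ≈ 3060.8*I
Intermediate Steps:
sqrt(b + X) = sqrt(-4394596 - 4973661) = sqrt(-9368257) = I*sqrt(9368257)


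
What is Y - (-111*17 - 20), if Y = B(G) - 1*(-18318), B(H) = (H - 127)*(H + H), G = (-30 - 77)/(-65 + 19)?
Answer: 20784405/1058 ≈ 19645.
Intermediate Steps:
G = 107/46 (G = -107/(-46) = -107*(-1/46) = 107/46 ≈ 2.3261)
B(H) = 2*H*(-127 + H) (B(H) = (-127 + H)*(2*H) = 2*H*(-127 + H))
Y = 18766799/1058 (Y = 2*(107/46)*(-127 + 107/46) - 1*(-18318) = 2*(107/46)*(-5735/46) + 18318 = -613645/1058 + 18318 = 18766799/1058 ≈ 17738.)
Y - (-111*17 - 20) = 18766799/1058 - (-111*17 - 20) = 18766799/1058 - (-1887 - 20) = 18766799/1058 - 1*(-1907) = 18766799/1058 + 1907 = 20784405/1058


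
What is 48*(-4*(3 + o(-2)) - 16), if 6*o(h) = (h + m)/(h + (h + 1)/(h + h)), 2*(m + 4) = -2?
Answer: -1472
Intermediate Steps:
m = -5 (m = -4 + (1/2)*(-2) = -4 - 1 = -5)
o(h) = (-5 + h)/(6*(h + (1 + h)/(2*h))) (o(h) = ((h - 5)/(h + (h + 1)/(h + h)))/6 = ((-5 + h)/(h + (1 + h)/((2*h))))/6 = ((-5 + h)/(h + (1 + h)*(1/(2*h))))/6 = ((-5 + h)/(h + (1 + h)/(2*h)))/6 = (-5 + h)/(6*(h + (1 + h)/(2*h))))
48*(-4*(3 + o(-2)) - 16) = 48*(-4*(3 + (1/3)*(-2)*(-5 - 2)/(1 - 2 + 2*(-2)**2)) - 16) = 48*(-4*(3 + (1/3)*(-2)*(-7)/(1 - 2 + 2*4)) - 16) = 48*(-4*(3 + (1/3)*(-2)*(-7)/(1 - 2 + 8)) - 16) = 48*(-4*(3 + (1/3)*(-2)*(-7)/7) - 16) = 48*(-4*(3 + (1/3)*(-2)*(1/7)*(-7)) - 16) = 48*(-4*(3 + 2/3) - 16) = 48*(-4*11/3 - 16) = 48*(-44/3 - 16) = 48*(-92/3) = -1472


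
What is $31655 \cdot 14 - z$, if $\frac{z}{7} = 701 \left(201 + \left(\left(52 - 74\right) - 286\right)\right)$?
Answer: $968219$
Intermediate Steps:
$z = -525049$ ($z = 7 \cdot 701 \left(201 + \left(\left(52 - 74\right) - 286\right)\right) = 7 \cdot 701 \left(201 - 308\right) = 7 \cdot 701 \left(-107\right) = 7 \left(-75007\right) = -525049$)
$31655 \cdot 14 - z = 31655 \cdot 14 - -525049 = 443170 + 525049 = 968219$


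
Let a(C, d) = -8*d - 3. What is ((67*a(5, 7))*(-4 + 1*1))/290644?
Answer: 11859/290644 ≈ 0.040802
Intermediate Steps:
a(C, d) = -3 - 8*d
((67*a(5, 7))*(-4 + 1*1))/290644 = ((67*(-3 - 8*7))*(-4 + 1*1))/290644 = ((67*(-3 - 56))*(-4 + 1))*(1/290644) = ((67*(-59))*(-3))*(1/290644) = -3953*(-3)*(1/290644) = 11859*(1/290644) = 11859/290644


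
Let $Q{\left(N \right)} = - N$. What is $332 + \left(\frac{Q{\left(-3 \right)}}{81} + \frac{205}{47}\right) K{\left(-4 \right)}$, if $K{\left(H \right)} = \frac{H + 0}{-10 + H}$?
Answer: $\frac{2960320}{8883} \approx 333.26$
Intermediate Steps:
$K{\left(H \right)} = \frac{H}{-10 + H}$
$332 + \left(\frac{Q{\left(-3 \right)}}{81} + \frac{205}{47}\right) K{\left(-4 \right)} = 332 + \left(\frac{\left(-1\right) \left(-3\right)}{81} + \frac{205}{47}\right) \left(- \frac{4}{-10 - 4}\right) = 332 + \left(3 \cdot \frac{1}{81} + 205 \cdot \frac{1}{47}\right) \left(- \frac{4}{-14}\right) = 332 + \left(\frac{1}{27} + \frac{205}{47}\right) \left(\left(-4\right) \left(- \frac{1}{14}\right)\right) = 332 + \frac{5582}{1269} \cdot \frac{2}{7} = 332 + \frac{11164}{8883} = \frac{2960320}{8883}$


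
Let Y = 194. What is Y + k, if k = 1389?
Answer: 1583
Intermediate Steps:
Y + k = 194 + 1389 = 1583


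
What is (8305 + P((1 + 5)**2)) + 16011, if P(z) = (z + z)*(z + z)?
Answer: 29500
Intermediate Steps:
P(z) = 4*z**2 (P(z) = (2*z)*(2*z) = 4*z**2)
(8305 + P((1 + 5)**2)) + 16011 = (8305 + 4*((1 + 5)**2)**2) + 16011 = (8305 + 4*(6**2)**2) + 16011 = (8305 + 4*36**2) + 16011 = (8305 + 4*1296) + 16011 = (8305 + 5184) + 16011 = 13489 + 16011 = 29500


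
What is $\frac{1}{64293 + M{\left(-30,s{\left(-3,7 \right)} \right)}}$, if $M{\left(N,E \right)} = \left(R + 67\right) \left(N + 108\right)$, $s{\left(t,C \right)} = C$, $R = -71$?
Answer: $\frac{1}{63981} \approx 1.563 \cdot 10^{-5}$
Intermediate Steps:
$M{\left(N,E \right)} = -432 - 4 N$ ($M{\left(N,E \right)} = \left(-71 + 67\right) \left(N + 108\right) = - 4 \left(108 + N\right) = -432 - 4 N$)
$\frac{1}{64293 + M{\left(-30,s{\left(-3,7 \right)} \right)}} = \frac{1}{64293 - 312} = \frac{1}{63981}$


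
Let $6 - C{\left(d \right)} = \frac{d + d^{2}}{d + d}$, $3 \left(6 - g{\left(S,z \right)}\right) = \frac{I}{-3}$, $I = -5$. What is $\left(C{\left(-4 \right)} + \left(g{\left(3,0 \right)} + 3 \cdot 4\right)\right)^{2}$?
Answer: $\frac{201601}{324} \approx 622.23$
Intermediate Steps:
$g{\left(S,z \right)} = \frac{49}{9}$ ($g{\left(S,z \right)} = 6 - \frac{\left(-5\right) \frac{1}{-3}}{3} = 6 - \frac{\left(-5\right) \left(- \frac{1}{3}\right)}{3} = 6 - \frac{5}{9} = \frac{49}{9}$)
$C{\left(d \right)} = 6 - \frac{d + d^{2}}{2 d}$ ($C{\left(d \right)} = 6 - \frac{d + d^{2}}{d + d} = 6 - \frac{d + d^{2}}{2 d}$)
$\left(C{\left(-4 \right)} + \left(g{\left(3,0 \right)} + 3 \cdot 4\right)\right)^{2} = \left(\left(\frac{11}{2} - -2\right) + \left(\frac{49}{9} + 3 \cdot 4\right)\right)^{2} = \left(\left(\frac{11}{2} + 2\right) + \left(\frac{49}{9} + 12\right)\right)^{2} = \left(\frac{15}{2} + \frac{157}{9}\right)^{2} = \left(\frac{449}{18}\right)^{2} = \frac{201601}{324}$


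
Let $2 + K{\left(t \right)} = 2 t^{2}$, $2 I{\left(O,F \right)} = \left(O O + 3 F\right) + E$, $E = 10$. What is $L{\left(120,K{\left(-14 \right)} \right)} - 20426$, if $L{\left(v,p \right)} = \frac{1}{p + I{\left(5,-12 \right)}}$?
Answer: $- \frac{15911852}{779} \approx -20426.0$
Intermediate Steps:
$I{\left(O,F \right)} = 5 + \frac{O^{2}}{2} + \frac{3 F}{2}$ ($I{\left(O,F \right)} = \frac{\left(O O + 3 F\right) + 10}{2} = \frac{\left(O^{2} + 3 F\right) + 10}{2} = \frac{10 + O^{2} + 3 F}{2} = 5 + \frac{O^{2}}{2} + \frac{3 F}{2}$)
$K{\left(t \right)} = -2 + 2 t^{2}$
$L{\left(v,p \right)} = \frac{1}{- \frac{1}{2} + p}$ ($L{\left(v,p \right)} = \frac{1}{p + \left(5 + \frac{5^{2}}{2} + \frac{3}{2} \left(-12\right)\right)} = \frac{1}{p + \left(5 + \frac{1}{2} \cdot 25 - 18\right)} = \frac{1}{p + \left(5 + \frac{25}{2} - 18\right)} = \frac{1}{p - \frac{1}{2}} = \frac{1}{- \frac{1}{2} + p}$)
$L{\left(120,K{\left(-14 \right)} \right)} - 20426 = \frac{2}{-1 + 2 \left(-2 + 2 \left(-14\right)^{2}\right)} - 20426 = \frac{2}{-1 + 2 \left(-2 + 2 \cdot 196\right)} - 20426 = \frac{2}{-1 + 2 \left(-2 + 392\right)} - 20426 = \frac{2}{-1 + 2 \cdot 390} - 20426 = \frac{2}{-1 + 780} - 20426 = \frac{2}{779} - 20426 = - \frac{15911852}{779}$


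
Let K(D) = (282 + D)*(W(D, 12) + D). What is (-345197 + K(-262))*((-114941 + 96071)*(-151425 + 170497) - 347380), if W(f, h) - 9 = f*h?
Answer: 148826828594740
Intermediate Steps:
W(f, h) = 9 + f*h
K(D) = (9 + 13*D)*(282 + D) (K(D) = (282 + D)*((9 + D*12) + D) = (282 + D)*((9 + 12*D) + D) = (282 + D)*(9 + 13*D) = (9 + 13*D)*(282 + D))
(-345197 + K(-262))*((-114941 + 96071)*(-151425 + 170497) - 347380) = (-345197 + (2538 + 13*(-262)² + 3675*(-262)))*((-114941 + 96071)*(-151425 + 170497) - 347380) = (-345197 + (2538 + 13*68644 - 962850))*(-18870*19072 - 347380) = (-345197 + (2538 + 892372 - 962850))*(-359888640 - 347380) = (-345197 - 67940)*(-360236020) = -413137*(-360236020) = 148826828594740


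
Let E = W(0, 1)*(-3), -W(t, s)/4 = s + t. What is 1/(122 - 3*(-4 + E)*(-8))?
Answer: 1/314 ≈ 0.0031847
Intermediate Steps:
W(t, s) = -4*s - 4*t (W(t, s) = -4*(s + t) = -4*s - 4*t)
E = 12 (E = (-4*1 - 4*0)*(-3) = (-4 + 0)*(-3) = -4*(-3) = 12)
1/(122 - 3*(-4 + E)*(-8)) = 1/(122 - 3*(-4 + 12)*(-8)) = 1/(122 - 3*8*(-8)) = 1/(122 - 24*(-8)) = 1/(122 + 192) = 1/314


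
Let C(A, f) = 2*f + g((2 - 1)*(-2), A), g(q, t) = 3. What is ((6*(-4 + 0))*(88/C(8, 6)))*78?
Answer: -54912/5 ≈ -10982.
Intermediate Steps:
C(A, f) = 3 + 2*f (C(A, f) = 2*f + 3 = 3 + 2*f)
((6*(-4 + 0))*(88/C(8, 6)))*78 = ((6*(-4 + 0))*(88/(3 + 2*6)))*78 = ((6*(-4))*(88/(3 + 12)))*78 = -2112/15*78 = -24*88/15*78 = -704/5*78 = -54912/5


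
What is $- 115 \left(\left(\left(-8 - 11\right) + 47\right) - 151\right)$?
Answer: $14145$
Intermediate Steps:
$- 115 \left(\left(\left(-8 - 11\right) + 47\right) - 151\right) = - 115 \left(\left(-19 + 47\right) - 151\right) = - 115 \left(28 - 151\right) = \left(-115\right) \left(-123\right) = 14145$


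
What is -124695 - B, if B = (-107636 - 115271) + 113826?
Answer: -15614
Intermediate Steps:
B = -109081 (B = -222907 + 113826 = -109081)
-124695 - B = -124695 - 1*(-109081) = -124695 + 109081 = -15614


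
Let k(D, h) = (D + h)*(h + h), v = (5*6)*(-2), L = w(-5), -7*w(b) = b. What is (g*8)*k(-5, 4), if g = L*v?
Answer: 19200/7 ≈ 2742.9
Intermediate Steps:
w(b) = -b/7
L = 5/7 (L = -⅐*(-5) = 5/7 ≈ 0.71429)
v = -60 (v = 30*(-2) = -60)
k(D, h) = 2*h*(D + h) (k(D, h) = (D + h)*(2*h) = 2*h*(D + h))
g = -300/7 (g = (5/7)*(-60) = -300/7 ≈ -42.857)
(g*8)*k(-5, 4) = (-300/7*8)*(2*4*(-5 + 4)) = -4800*4*(-1)/7 = -2400/7*(-8) = 19200/7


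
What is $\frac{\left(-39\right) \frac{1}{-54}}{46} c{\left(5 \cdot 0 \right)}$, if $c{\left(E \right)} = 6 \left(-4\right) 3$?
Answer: $- \frac{26}{23} \approx -1.1304$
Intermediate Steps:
$c{\left(E \right)} = -72$ ($c{\left(E \right)} = \left(-24\right) 3 = -72$)
$\frac{\left(-39\right) \frac{1}{-54}}{46} c{\left(5 \cdot 0 \right)} = \frac{\left(-39\right) \frac{1}{-54}}{46} \left(-72\right) = \left(-39\right) \left(- \frac{1}{54}\right) \frac{1}{46} \left(-72\right) = \frac{13}{18} \cdot \frac{1}{46} \left(-72\right) = \frac{13}{828} \left(-72\right) = - \frac{26}{23}$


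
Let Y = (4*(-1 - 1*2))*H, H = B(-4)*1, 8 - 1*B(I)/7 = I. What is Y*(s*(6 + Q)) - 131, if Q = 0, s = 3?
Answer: -18275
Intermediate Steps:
B(I) = 56 - 7*I
H = 84 (H = (56 - 7*(-4))*1 = (56 + 28)*1 = 84*1 = 84)
Y = -1008 (Y = (4*(-1 - 1*2))*84 = (4*(-1 - 2))*84 = (4*(-3))*84 = -12*84 = -1008)
Y*(s*(6 + Q)) - 131 = -3024*(6 + 0) - 131 = -3024*6 - 131 = -1008*18 - 131 = -18144 - 131 = -18275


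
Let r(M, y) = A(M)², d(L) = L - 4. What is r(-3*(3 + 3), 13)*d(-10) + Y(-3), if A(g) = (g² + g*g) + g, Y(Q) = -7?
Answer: -5556607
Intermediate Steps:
d(L) = -4 + L
A(g) = g + 2*g² (A(g) = (g² + g²) + g = 2*g² + g = g + 2*g²)
r(M, y) = M²*(1 + 2*M)² (r(M, y) = (M*(1 + 2*M))² = M²*(1 + 2*M)²)
r(-3*(3 + 3), 13)*d(-10) + Y(-3) = ((-3*(3 + 3))²*(1 + 2*(-3*(3 + 3)))²)*(-4 - 10) - 7 = ((-3*6)²*(1 + 2*(-3*6))²)*(-14) - 7 = ((-18)²*(1 + 2*(-18))²)*(-14) - 7 = (324*(1 - 36)²)*(-14) - 7 = (324*(-35)²)*(-14) - 7 = (324*1225)*(-14) - 7 = 396900*(-14) - 7 = -5556600 - 7 = -5556607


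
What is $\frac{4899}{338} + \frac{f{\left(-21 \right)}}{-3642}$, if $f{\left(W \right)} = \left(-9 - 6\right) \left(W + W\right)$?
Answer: $\frac{2938203}{205166} \approx 14.321$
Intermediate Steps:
$f{\left(W \right)} = - 30 W$ ($f{\left(W \right)} = - 15 \cdot 2 W = - 30 W$)
$\frac{4899}{338} + \frac{f{\left(-21 \right)}}{-3642} = \frac{4899}{338} + \frac{\left(-30\right) \left(-21\right)}{-3642} = 4899 \cdot \frac{1}{338} + 630 \left(- \frac{1}{3642}\right) = \frac{4899}{338} - \frac{105}{607} = \frac{2938203}{205166}$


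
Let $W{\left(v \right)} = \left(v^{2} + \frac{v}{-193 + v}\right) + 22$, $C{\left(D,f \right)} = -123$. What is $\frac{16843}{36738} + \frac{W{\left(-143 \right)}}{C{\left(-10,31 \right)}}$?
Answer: $- \frac{14000140831}{84350448} \approx -165.98$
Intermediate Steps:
$W{\left(v \right)} = 22 + v^{2} + \frac{v}{-193 + v}$ ($W{\left(v \right)} = \left(v^{2} + \frac{v}{-193 + v}\right) + 22 = 22 + v^{2} + \frac{v}{-193 + v}$)
$\frac{16843}{36738} + \frac{W{\left(-143 \right)}}{C{\left(-10,31 \right)}} = \frac{16843}{36738} + \frac{\frac{1}{-193 - 143} \left(-4246 + \left(-143\right)^{3} - 193 \left(-143\right)^{2} + 23 \left(-143\right)\right)}{-123} = 16843 \cdot \frac{1}{36738} + \frac{-4246 - 2924207 - 3946657 - 3289}{-336} \left(- \frac{1}{123}\right) = \frac{16843}{36738} + - \frac{-4246 - 2924207 - 3946657 - 3289}{336} \left(- \frac{1}{123}\right) = \frac{16843}{36738} + \left(- \frac{1}{336}\right) \left(-6878399\right) \left(- \frac{1}{123}\right) = \frac{16843}{36738} + \frac{6878399}{336} \left(- \frac{1}{123}\right) = \frac{16843}{36738} - \frac{6878399}{41328} = - \frac{14000140831}{84350448}$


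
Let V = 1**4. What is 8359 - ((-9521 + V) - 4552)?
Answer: 22431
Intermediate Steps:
V = 1
8359 - ((-9521 + V) - 4552) = 8359 - ((-9521 + 1) - 4552) = 8359 - (-9520 - 4552) = 8359 - 1*(-14072) = 8359 + 14072 = 22431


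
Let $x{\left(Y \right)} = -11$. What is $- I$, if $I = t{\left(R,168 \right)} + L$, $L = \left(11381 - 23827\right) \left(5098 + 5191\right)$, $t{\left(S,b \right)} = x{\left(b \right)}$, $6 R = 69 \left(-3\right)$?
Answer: $128056905$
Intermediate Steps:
$R = - \frac{69}{2}$ ($R = \frac{69 \left(-3\right)}{6} = \frac{1}{6} \left(-207\right) = - \frac{69}{2} \approx -34.5$)
$t{\left(S,b \right)} = -11$
$L = -128056894$ ($L = \left(-12446\right) 10289 = -128056894$)
$I = -128056905$ ($I = -11 - 128056894 = -128056905$)
$- I = \left(-1\right) \left(-128056905\right) = 128056905$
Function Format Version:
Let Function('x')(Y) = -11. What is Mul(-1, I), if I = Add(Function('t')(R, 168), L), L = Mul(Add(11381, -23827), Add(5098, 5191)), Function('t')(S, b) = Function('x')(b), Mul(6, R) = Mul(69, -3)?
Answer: 128056905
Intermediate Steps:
R = Rational(-69, 2) (R = Mul(Rational(1, 6), Mul(69, -3)) = Mul(Rational(1, 6), -207) = Rational(-69, 2) ≈ -34.500)
Function('t')(S, b) = -11
L = -128056894 (L = Mul(-12446, 10289) = -128056894)
I = -128056905 (I = Add(-11, -128056894) = -128056905)
Mul(-1, I) = Mul(-1, -128056905) = 128056905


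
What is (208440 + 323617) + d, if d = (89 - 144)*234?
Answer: 519187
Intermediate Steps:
d = -12870 (d = -55*234 = -12870)
(208440 + 323617) + d = (208440 + 323617) - 12870 = 532057 - 12870 = 519187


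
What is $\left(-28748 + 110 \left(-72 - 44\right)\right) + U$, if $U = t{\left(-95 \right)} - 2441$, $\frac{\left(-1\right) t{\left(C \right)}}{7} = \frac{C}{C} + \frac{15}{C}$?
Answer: $- \frac{835143}{19} \approx -43955.0$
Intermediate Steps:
$t{\left(C \right)} = -7 - \frac{105}{C}$ ($t{\left(C \right)} = - 7 \left(\frac{C}{C} + \frac{15}{C}\right) = - 7 \left(1 + \frac{15}{C}\right) = -7 - \frac{105}{C}$)
$U = - \frac{46491}{19}$ ($U = \left(-7 - \frac{105}{-95}\right) - 2441 = \left(-7 - - \frac{21}{19}\right) - 2441 = \left(-7 + \frac{21}{19}\right) - 2441 = - \frac{112}{19} - 2441 = - \frac{46491}{19} \approx -2446.9$)
$\left(-28748 + 110 \left(-72 - 44\right)\right) + U = \left(-28748 + 110 \left(-72 - 44\right)\right) - \frac{46491}{19} = \left(-28748 + 110 \left(-116\right)\right) - \frac{46491}{19} = \left(-28748 - 12760\right) - \frac{46491}{19} = -41508 - \frac{46491}{19} = - \frac{835143}{19}$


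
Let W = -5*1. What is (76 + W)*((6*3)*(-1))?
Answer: -1278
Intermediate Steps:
W = -5
(76 + W)*((6*3)*(-1)) = (76 - 5)*((6*3)*(-1)) = 71*(18*(-1)) = 71*(-18) = -1278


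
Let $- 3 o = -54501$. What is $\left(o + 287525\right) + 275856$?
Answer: $581548$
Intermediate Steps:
$o = 18167$ ($o = \left(- \frac{1}{3}\right) \left(-54501\right) = 18167$)
$\left(o + 287525\right) + 275856 = \left(18167 + 287525\right) + 275856 = 305692 + 275856 = 581548$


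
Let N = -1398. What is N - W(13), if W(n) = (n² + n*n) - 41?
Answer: -1695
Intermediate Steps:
W(n) = -41 + 2*n² (W(n) = (n² + n²) - 41 = 2*n² - 41 = -41 + 2*n²)
N - W(13) = -1398 - (-41 + 2*13²) = -1398 - (-41 + 2*169) = -1398 - (-41 + 338) = -1398 - 1*297 = -1398 - 297 = -1695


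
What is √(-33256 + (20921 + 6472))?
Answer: I*√5863 ≈ 76.57*I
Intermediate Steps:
√(-33256 + (20921 + 6472)) = √(-33256 + 27393) = √(-5863) = I*√5863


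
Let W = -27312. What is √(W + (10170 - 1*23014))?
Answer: 2*I*√10039 ≈ 200.39*I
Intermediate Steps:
√(W + (10170 - 1*23014)) = √(-27312 + (10170 - 1*23014)) = √(-27312 + (10170 - 23014)) = √(-27312 - 12844) = √(-40156) = 2*I*√10039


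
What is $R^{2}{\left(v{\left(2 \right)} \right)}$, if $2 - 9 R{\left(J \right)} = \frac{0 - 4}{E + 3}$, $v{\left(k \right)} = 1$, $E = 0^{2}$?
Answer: $\frac{100}{729} \approx 0.13717$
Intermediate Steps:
$E = 0$
$R{\left(J \right)} = \frac{10}{27}$ ($R{\left(J \right)} = \frac{2}{9} - \frac{\left(0 - 4\right) \frac{1}{0 + 3}}{9} = \frac{2}{9} - \frac{\left(-4\right) \frac{1}{3}}{9} = \frac{2}{9} - - \frac{4}{27} = \frac{2}{9} + \frac{4}{27} = \frac{10}{27}$)
$R^{2}{\left(v{\left(2 \right)} \right)} = \left(\frac{10}{27}\right)^{2} = \frac{100}{729}$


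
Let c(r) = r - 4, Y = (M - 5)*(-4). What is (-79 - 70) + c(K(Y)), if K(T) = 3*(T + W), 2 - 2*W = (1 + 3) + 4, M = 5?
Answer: -162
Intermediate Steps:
Y = 0 (Y = (5 - 5)*(-4) = 0*(-4) = 0)
W = -3 (W = 1 - ((1 + 3) + 4)/2 = 1 - (4 + 4)/2 = 1 - ½*8 = 1 - 4 = -3)
K(T) = -9 + 3*T (K(T) = 3*(T - 3) = 3*(-3 + T) = -9 + 3*T)
c(r) = -4 + r
(-79 - 70) + c(K(Y)) = (-79 - 70) + (-4 + (-9 + 3*0)) = -149 + (-4 + (-9 + 0)) = -149 + (-4 - 9) = -149 - 13 = -162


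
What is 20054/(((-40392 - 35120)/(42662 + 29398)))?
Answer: -180636405/9439 ≈ -19137.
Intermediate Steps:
20054/(((-40392 - 35120)/(42662 + 29398))) = 20054/((-75512/72060)) = 20054/((-75512*1/72060)) = 20054/(-18878/18015) = 20054*(-18015/18878) = -180636405/9439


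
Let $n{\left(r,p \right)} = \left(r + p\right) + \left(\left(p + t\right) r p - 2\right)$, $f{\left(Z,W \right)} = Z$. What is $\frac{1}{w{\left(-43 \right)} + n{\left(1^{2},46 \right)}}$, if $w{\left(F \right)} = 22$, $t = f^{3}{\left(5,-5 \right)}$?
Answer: $\frac{1}{7933} \approx 0.00012606$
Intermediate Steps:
$t = 125$ ($t = 5^{3} = 125$)
$n{\left(r,p \right)} = -2 + p + r + p r \left(125 + p\right)$ ($n{\left(r,p \right)} = \left(r + p\right) + \left(\left(p + 125\right) r p - 2\right) = \left(p + r\right) + \left(\left(125 + p\right) r p - 2\right) = \left(p + r\right) + \left(r \left(125 + p\right) p - 2\right) = \left(p + r\right) + \left(p r \left(125 + p\right) - 2\right) = \left(p + r\right) + \left(-2 + p r \left(125 + p\right)\right) = -2 + p + r + p r \left(125 + p\right)$)
$\frac{1}{w{\left(-43 \right)} + n{\left(1^{2},46 \right)}} = \frac{1}{22 + \left(-2 + 46 + 1^{2} + 1^{2} \cdot 46^{2} + 125 \cdot 46 \cdot 1^{2}\right)} = \frac{1}{22 + \left(-2 + 46 + 1 + 1 \cdot 2116 + 125 \cdot 46 \cdot 1\right)} = \frac{1}{22 + \left(-2 + 46 + 1 + 2116 + 5750\right)} = \frac{1}{22 + 7911} = \frac{1}{7933}$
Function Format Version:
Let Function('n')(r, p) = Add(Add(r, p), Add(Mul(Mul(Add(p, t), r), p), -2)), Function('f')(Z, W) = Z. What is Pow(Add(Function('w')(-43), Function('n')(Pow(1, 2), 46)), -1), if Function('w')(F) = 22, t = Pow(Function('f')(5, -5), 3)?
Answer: Rational(1, 7933) ≈ 0.00012606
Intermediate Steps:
t = 125 (t = Pow(5, 3) = 125)
Function('n')(r, p) = Add(-2, p, r, Mul(p, r, Add(125, p))) (Function('n')(r, p) = Add(Add(r, p), Add(Mul(Mul(Add(p, 125), r), p), -2)) = Add(Add(p, r), Add(Mul(Mul(Add(125, p), r), p), -2)) = Add(Add(p, r), Add(Mul(Mul(r, Add(125, p)), p), -2)) = Add(Add(p, r), Add(Mul(p, r, Add(125, p)), -2)) = Add(Add(p, r), Add(-2, Mul(p, r, Add(125, p)))) = Add(-2, p, r, Mul(p, r, Add(125, p))))
Pow(Add(Function('w')(-43), Function('n')(Pow(1, 2), 46)), -1) = Pow(Add(22, Add(-2, 46, Pow(1, 2), Mul(Pow(1, 2), Pow(46, 2)), Mul(125, 46, Pow(1, 2)))), -1) = Pow(Add(22, Add(-2, 46, 1, Mul(1, 2116), Mul(125, 46, 1))), -1) = Pow(Add(22, Add(-2, 46, 1, 2116, 5750)), -1) = Pow(Add(22, 7911), -1) = Pow(7933, -1) = Rational(1, 7933)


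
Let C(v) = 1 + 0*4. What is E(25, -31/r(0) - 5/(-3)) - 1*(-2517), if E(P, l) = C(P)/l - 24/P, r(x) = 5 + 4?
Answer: 1006191/400 ≈ 2515.5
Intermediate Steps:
r(x) = 9
C(v) = 1 (C(v) = 1 + 0 = 1)
E(P, l) = 1/l - 24/P
E(25, -31/r(0) - 5/(-3)) - 1*(-2517) = (1/(-31/9 - 5/(-3)) - 24/25) - 1*(-2517) = (1/(-31*⅑ - 5*(-⅓)) - 24*1/25) + 2517 = (1/(-31/9 + 5/3) - 24/25) + 2517 = (1/(-16/9) - 24/25) + 2517 = (-9/16 - 24/25) + 2517 = -609/400 + 2517 = 1006191/400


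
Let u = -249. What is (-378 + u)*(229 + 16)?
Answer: -153615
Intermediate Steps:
(-378 + u)*(229 + 16) = (-378 - 249)*(229 + 16) = -627*245 = -153615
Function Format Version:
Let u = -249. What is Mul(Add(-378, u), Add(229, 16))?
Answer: -153615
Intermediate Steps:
Mul(Add(-378, u), Add(229, 16)) = Mul(Add(-378, -249), Add(229, 16)) = Mul(-627, 245) = -153615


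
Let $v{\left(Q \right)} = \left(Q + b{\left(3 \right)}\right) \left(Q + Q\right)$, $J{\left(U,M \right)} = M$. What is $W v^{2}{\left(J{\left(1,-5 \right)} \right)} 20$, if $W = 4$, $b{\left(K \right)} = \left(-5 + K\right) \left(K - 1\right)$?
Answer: $648000$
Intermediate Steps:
$b{\left(K \right)} = \left(-1 + K\right) \left(-5 + K\right)$ ($b{\left(K \right)} = \left(-5 + K\right) \left(-1 + K\right) = \left(-1 + K\right) \left(-5 + K\right)$)
$v{\left(Q \right)} = 2 Q \left(-4 + Q\right)$ ($v{\left(Q \right)} = \left(Q + \left(5 + 3^{2} - 18\right)\right) \left(Q + Q\right) = \left(Q + \left(5 + 9 - 18\right)\right) 2 Q = \left(Q - 4\right) 2 Q = \left(-4 + Q\right) 2 Q = 2 Q \left(-4 + Q\right)$)
$W v^{2}{\left(J{\left(1,-5 \right)} \right)} 20 = 4 \left(2 \left(-5\right) \left(-4 - 5\right)\right)^{2} \cdot 20 = 4 \left(2 \left(-5\right) \left(-9\right)\right)^{2} \cdot 20 = 4 \cdot 90^{2} \cdot 20 = 4 \cdot 8100 \cdot 20 = 32400 \cdot 20 = 648000$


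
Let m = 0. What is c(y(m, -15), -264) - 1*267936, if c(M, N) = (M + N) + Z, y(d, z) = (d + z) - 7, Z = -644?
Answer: -268866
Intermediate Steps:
y(d, z) = -7 + d + z
c(M, N) = -644 + M + N (c(M, N) = (M + N) - 644 = -644 + M + N)
c(y(m, -15), -264) - 1*267936 = (-644 + (-7 + 0 - 15) - 264) - 1*267936 = (-644 - 22 - 264) - 267936 = -930 - 267936 = -268866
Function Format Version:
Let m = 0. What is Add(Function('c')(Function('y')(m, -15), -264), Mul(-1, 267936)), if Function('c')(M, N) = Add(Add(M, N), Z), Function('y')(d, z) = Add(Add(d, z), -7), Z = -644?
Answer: -268866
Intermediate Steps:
Function('y')(d, z) = Add(-7, d, z)
Function('c')(M, N) = Add(-644, M, N) (Function('c')(M, N) = Add(Add(M, N), -644) = Add(-644, M, N))
Add(Function('c')(Function('y')(m, -15), -264), Mul(-1, 267936)) = Add(Add(-644, Add(-7, 0, -15), -264), Mul(-1, 267936)) = Add(Add(-644, -22, -264), -267936) = Add(-930, -267936) = -268866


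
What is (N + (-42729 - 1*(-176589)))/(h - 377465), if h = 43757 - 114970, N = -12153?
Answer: -121707/448678 ≈ -0.27126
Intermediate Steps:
h = -71213
(N + (-42729 - 1*(-176589)))/(h - 377465) = (-12153 + (-42729 - 1*(-176589)))/(-71213 - 377465) = (-12153 + (-42729 + 176589))/(-448678) = (-12153 + 133860)*(-1/448678) = 121707*(-1/448678) = -121707/448678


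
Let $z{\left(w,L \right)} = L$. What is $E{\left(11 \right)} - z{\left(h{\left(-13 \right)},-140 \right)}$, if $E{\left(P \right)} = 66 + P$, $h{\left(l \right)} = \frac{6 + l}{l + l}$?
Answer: $217$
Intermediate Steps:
$h{\left(l \right)} = \frac{6 + l}{2 l}$
$E{\left(11 \right)} - z{\left(h{\left(-13 \right)},-140 \right)} = \left(66 + 11\right) - -140 = 77 + 140 = 217$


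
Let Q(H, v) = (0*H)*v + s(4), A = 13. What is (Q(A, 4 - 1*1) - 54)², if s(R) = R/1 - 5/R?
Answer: 42025/16 ≈ 2626.6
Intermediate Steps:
s(R) = R - 5/R (s(R) = R*1 - 5/R = R - 5/R)
Q(H, v) = 11/4 (Q(H, v) = (0*H)*v + (4 - 5/4) = 0*v + (4 - 5*¼) = 0 + (4 - 5/4) = 0 + 11/4 = 11/4)
(Q(A, 4 - 1*1) - 54)² = (11/4 - 54)² = (-205/4)² = 42025/16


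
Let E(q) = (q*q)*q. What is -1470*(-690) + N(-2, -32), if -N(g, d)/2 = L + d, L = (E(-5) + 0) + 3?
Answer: 1014608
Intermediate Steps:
E(q) = q³ (E(q) = q²*q = q³)
L = -122 (L = ((-5)³ + 0) + 3 = (-125 + 0) + 3 = -125 + 3 = -122)
N(g, d) = 244 - 2*d (N(g, d) = -2*(-122 + d) = 244 - 2*d)
-1470*(-690) + N(-2, -32) = -1470*(-690) + (244 - 2*(-32)) = 1014300 + (244 + 64) = 1014300 + 308 = 1014608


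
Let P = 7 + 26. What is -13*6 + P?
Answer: -45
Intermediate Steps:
P = 33
-13*6 + P = -13*6 + 33 = -78 + 33 = -45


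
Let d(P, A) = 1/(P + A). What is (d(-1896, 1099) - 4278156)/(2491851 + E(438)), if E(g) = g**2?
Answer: -487098619/305557845 ≈ -1.5941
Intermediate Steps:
d(P, A) = 1/(A + P)
(d(-1896, 1099) - 4278156)/(2491851 + E(438)) = (1/(1099 - 1896) - 4278156)/(2491851 + 438**2) = (1/(-797) - 4278156)/(2491851 + 191844) = (-1/797 - 4278156)/2683695 = -3409690333/797*1/2683695 = -487098619/305557845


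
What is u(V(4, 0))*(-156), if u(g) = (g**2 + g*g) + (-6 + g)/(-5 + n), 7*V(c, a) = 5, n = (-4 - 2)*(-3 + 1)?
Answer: -2028/49 ≈ -41.388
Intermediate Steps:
n = 12 (n = -6*(-2) = 12)
V(c, a) = 5/7 (V(c, a) = (1/7)*5 = 5/7)
u(g) = -6/7 + 2*g**2 + g/7 (u(g) = (g**2 + g*g) + (-6 + g)/(-5 + 12) = (g**2 + g**2) + (-6 + g)/7 = 2*g**2 + (-6 + g)*(1/7) = 2*g**2 + (-6/7 + g/7) = -6/7 + 2*g**2 + g/7)
u(V(4, 0))*(-156) = (-6/7 + 2*(5/7)**2 + (1/7)*(5/7))*(-156) = (-6/7 + 2*(25/49) + 5/49)*(-156) = (-6/7 + 50/49 + 5/49)*(-156) = (13/49)*(-156) = -2028/49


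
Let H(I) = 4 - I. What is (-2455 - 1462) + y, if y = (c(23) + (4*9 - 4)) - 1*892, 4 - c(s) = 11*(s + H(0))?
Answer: -5070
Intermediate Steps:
c(s) = -40 - 11*s (c(s) = 4 - 11*(s + (4 - 1*0)) = 4 - 11*(s + (4 + 0)) = 4 - 11*(s + 4) = 4 - 11*(4 + s) = 4 - (44 + 11*s) = 4 + (-44 - 11*s) = -40 - 11*s)
y = -1153 (y = ((-40 - 11*23) + (4*9 - 4)) - 1*892 = ((-40 - 253) + (36 - 4)) - 892 = (-293 + 32) - 892 = -261 - 892 = -1153)
(-2455 - 1462) + y = (-2455 - 1462) - 1153 = -3917 - 1153 = -5070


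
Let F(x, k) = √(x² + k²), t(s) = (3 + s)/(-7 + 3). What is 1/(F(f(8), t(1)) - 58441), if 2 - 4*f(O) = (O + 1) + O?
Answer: -935056/54645607455 - 4*√241/54645607455 ≈ -1.7112e-5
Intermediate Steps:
t(s) = -¾ - s/4 (t(s) = (3 + s)/(-4) = (3 + s)*(-¼) = -¾ - s/4)
f(O) = ¼ - O/2 (f(O) = ½ - ((O + 1) + O)/4 = ½ - ((1 + O) + O)/4 = ½ - (1 + 2*O)/4 = ½ + (-¼ - O/2) = ¼ - O/2)
F(x, k) = √(k² + x²)
1/(F(f(8), t(1)) - 58441) = 1/(√((-¾ - ¼*1)² + (¼ - ½*8)²) - 58441) = 1/(√((-¾ - ¼)² + (¼ - 4)²) - 58441) = 1/(√((-1)² + (-15/4)²) - 58441) = 1/(√(1 + 225/16) - 58441) = 1/(√(241/16) - 58441) = 1/(√241/4 - 58441) = 1/(-58441 + √241/4)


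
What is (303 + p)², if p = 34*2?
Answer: 137641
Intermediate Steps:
p = 68
(303 + p)² = (303 + 68)² = 371² = 137641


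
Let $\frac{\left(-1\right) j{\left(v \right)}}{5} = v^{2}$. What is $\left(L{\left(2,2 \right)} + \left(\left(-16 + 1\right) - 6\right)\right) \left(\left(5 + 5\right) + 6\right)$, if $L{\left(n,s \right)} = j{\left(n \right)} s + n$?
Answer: $-944$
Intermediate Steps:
$j{\left(v \right)} = - 5 v^{2}$
$L{\left(n,s \right)} = n - 5 s n^{2}$ ($L{\left(n,s \right)} = - 5 n^{2} s + n = - 5 s n^{2} + n = n - 5 s n^{2}$)
$\left(L{\left(2,2 \right)} + \left(\left(-16 + 1\right) - 6\right)\right) \left(\left(5 + 5\right) + 6\right) = \left(2 \left(1 - 10 \cdot 2\right) + \left(\left(-16 + 1\right) - 6\right)\right) \left(\left(5 + 5\right) + 6\right) = \left(2 \left(1 - 20\right) - 21\right) \left(10 + 6\right) = \left(2 \left(-19\right) - 21\right) 16 = \left(-38 - 21\right) 16 = \left(-59\right) 16 = -944$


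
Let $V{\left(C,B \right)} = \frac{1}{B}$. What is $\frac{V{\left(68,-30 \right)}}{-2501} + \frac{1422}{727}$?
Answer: $\frac{106693387}{54546810} \approx 1.956$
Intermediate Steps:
$\frac{V{\left(68,-30 \right)}}{-2501} + \frac{1422}{727} = \frac{1}{\left(-30\right) \left(-2501\right)} + \frac{1422}{727} = \left(- \frac{1}{30}\right) \left(- \frac{1}{2501}\right) + 1422 \cdot \frac{1}{727} = \frac{1}{75030} + \frac{1422}{727} = \frac{106693387}{54546810}$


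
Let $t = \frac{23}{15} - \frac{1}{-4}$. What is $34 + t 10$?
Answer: $\frac{311}{6} \approx 51.833$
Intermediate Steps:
$t = \frac{107}{60}$ ($t = 23 \cdot \frac{1}{15} - - \frac{1}{4} = \frac{23}{15} + \frac{1}{4} = \frac{107}{60} \approx 1.7833$)
$34 + t 10 = 34 + \frac{107}{60} \cdot 10 = 34 + \frac{107}{6} = \frac{311}{6}$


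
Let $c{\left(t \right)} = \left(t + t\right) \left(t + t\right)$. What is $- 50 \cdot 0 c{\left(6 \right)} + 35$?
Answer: $35$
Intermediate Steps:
$c{\left(t \right)} = 4 t^{2}$ ($c{\left(t \right)} = 2 t 2 t = 4 t^{2}$)
$- 50 \cdot 0 c{\left(6 \right)} + 35 = - 50 \cdot 0 \cdot 4 \cdot 6^{2} + 35 = - 50 \cdot 0 \cdot 4 \cdot 36 + 35 = - 50 \cdot 0 \cdot 144 + 35 = \left(-50\right) 0 + 35 = 0 + 35 = 35$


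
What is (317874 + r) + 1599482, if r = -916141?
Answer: 1001215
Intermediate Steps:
(317874 + r) + 1599482 = (317874 - 916141) + 1599482 = -598267 + 1599482 = 1001215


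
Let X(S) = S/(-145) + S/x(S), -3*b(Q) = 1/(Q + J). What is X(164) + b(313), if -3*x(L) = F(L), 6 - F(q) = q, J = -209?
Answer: 7075313/3573960 ≈ 1.9797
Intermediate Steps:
F(q) = 6 - q
x(L) = -2 + L/3 (x(L) = -(6 - L)/3 = -2 + L/3)
b(Q) = -1/(3*(-209 + Q)) (b(Q) = -1/(3*(Q - 209)) = -1/(3*(-209 + Q)))
X(S) = -S/145 + S/(-2 + S/3) (X(S) = S/(-145) + S/(-2 + S/3) = S*(-1/145) + S/(-2 + S/3) = -S/145 + S/(-2 + S/3))
X(164) + b(313) = (1/145)*164*(441 - 1*164)/(-6 + 164) - 1/(-627 + 3*313) = (1/145)*164*(441 - 164)/158 - 1/(-627 + 939) = (1/145)*164*(1/158)*277 - 1/312 = 22714/11455 - 1*1/312 = 22714/11455 - 1/312 = 7075313/3573960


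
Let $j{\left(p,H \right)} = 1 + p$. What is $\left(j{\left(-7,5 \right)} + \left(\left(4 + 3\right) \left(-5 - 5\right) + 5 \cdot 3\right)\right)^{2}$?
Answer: $3721$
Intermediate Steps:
$\left(j{\left(-7,5 \right)} + \left(\left(4 + 3\right) \left(-5 - 5\right) + 5 \cdot 3\right)\right)^{2} = \left(\left(1 - 7\right) + \left(\left(4 + 3\right) \left(-5 - 5\right) + 5 \cdot 3\right)\right)^{2} = \left(-6 + \left(7 \left(-10\right) + 15\right)\right)^{2} = \left(-6 + \left(-70 + 15\right)\right)^{2} = \left(-6 - 55\right)^{2} = \left(-61\right)^{2} = 3721$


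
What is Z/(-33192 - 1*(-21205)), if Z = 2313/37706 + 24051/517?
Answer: -908062827/233674601974 ≈ -0.0038860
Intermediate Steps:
Z = 908062827/19494002 (Z = 2313*(1/37706) + 24051*(1/517) = 2313/37706 + 24051/517 = 908062827/19494002 ≈ 46.582)
Z/(-33192 - 1*(-21205)) = 908062827/(19494002*(-33192 - 1*(-21205))) = 908062827/(19494002*(-33192 + 21205)) = (908062827/19494002)/(-11987) = (908062827/19494002)*(-1/11987) = -908062827/233674601974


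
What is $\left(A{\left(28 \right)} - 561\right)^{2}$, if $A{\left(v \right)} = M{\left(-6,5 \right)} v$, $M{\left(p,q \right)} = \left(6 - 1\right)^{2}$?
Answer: $19321$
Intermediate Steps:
$M{\left(p,q \right)} = 25$ ($M{\left(p,q \right)} = 5^{2} = 25$)
$A{\left(v \right)} = 25 v$
$\left(A{\left(28 \right)} - 561\right)^{2} = \left(25 \cdot 28 - 561\right)^{2} = \left(700 - 561\right)^{2} = 139^{2} = 19321$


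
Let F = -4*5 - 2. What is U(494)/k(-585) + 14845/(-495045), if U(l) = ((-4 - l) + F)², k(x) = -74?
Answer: -13386126653/3663333 ≈ -3654.1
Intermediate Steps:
F = -22 (F = -20 - 2 = -22)
U(l) = (-26 - l)² (U(l) = ((-4 - l) - 22)² = (-26 - l)²)
U(494)/k(-585) + 14845/(-495045) = (26 + 494)²/(-74) + 14845/(-495045) = 520²*(-1/74) + 14845*(-1/495045) = 270400*(-1/74) - 2969/99009 = -135200/37 - 2969/99009 = -13386126653/3663333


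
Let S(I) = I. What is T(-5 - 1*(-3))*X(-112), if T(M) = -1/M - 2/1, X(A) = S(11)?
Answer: -33/2 ≈ -16.500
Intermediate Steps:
X(A) = 11
T(M) = -2 - 1/M (T(M) = -1/M - 2*1 = -1/M - 2 = -2 - 1/M)
T(-5 - 1*(-3))*X(-112) = (-2 - 1/(-5 - 1*(-3)))*11 = (-2 - 1/(-5 + 3))*11 = (-2 - 1/(-2))*11 = (-2 - 1*(-½))*11 = (-2 + ½)*11 = -3/2*11 = -33/2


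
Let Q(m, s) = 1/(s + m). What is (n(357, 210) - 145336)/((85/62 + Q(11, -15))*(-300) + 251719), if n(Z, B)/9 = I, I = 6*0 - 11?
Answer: -4508485/7792864 ≈ -0.57854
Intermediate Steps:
Q(m, s) = 1/(m + s)
I = -11 (I = 0 - 11 = -11)
n(Z, B) = -99 (n(Z, B) = 9*(-11) = -99)
(n(357, 210) - 145336)/((85/62 + Q(11, -15))*(-300) + 251719) = (-99 - 145336)/((85/62 + 1/(11 - 15))*(-300) + 251719) = -145435/((85*(1/62) + 1/(-4))*(-300) + 251719) = -145435/((85/62 - ¼)*(-300) + 251719) = -145435/((139/124)*(-300) + 251719) = -145435/(-10425/31 + 251719) = -145435/7792864/31 = -145435*31/7792864 = -4508485/7792864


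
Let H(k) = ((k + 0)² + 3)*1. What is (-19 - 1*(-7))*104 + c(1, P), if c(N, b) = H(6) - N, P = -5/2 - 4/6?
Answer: -1210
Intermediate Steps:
H(k) = 3 + k² (H(k) = (k² + 3)*1 = (3 + k²)*1 = 3 + k²)
P = -19/6 (P = -5*½ - 4*⅙ = -5/2 - ⅔ = -19/6 ≈ -3.1667)
c(N, b) = 39 - N (c(N, b) = (3 + 6²) - N = (3 + 36) - N = 39 - N)
(-19 - 1*(-7))*104 + c(1, P) = (-19 - 1*(-7))*104 + (39 - 1*1) = (-19 + 7)*104 + (39 - 1) = -12*104 + 38 = -1248 + 38 = -1210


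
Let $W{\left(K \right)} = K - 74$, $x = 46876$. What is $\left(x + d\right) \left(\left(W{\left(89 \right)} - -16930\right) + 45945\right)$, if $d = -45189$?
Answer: $106095430$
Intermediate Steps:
$W{\left(K \right)} = -74 + K$
$\left(x + d\right) \left(\left(W{\left(89 \right)} - -16930\right) + 45945\right) = \left(46876 - 45189\right) \left(\left(\left(-74 + 89\right) - -16930\right) + 45945\right) = 1687 \left(\left(15 + 16930\right) + 45945\right) = 1687 \left(16945 + 45945\right) = 1687 \cdot 62890 = 106095430$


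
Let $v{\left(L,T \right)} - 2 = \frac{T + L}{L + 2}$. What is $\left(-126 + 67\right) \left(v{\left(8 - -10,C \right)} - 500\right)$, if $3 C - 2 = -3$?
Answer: $\frac{1759793}{60} \approx 29330.0$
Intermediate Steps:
$C = - \frac{1}{3}$ ($C = \frac{2}{3} + \frac{1}{3} \left(-3\right) = \frac{2}{3} - 1 = - \frac{1}{3} \approx -0.33333$)
$v{\left(L,T \right)} = 2 + \frac{L + T}{2 + L}$ ($v{\left(L,T \right)} = 2 + \frac{T + L}{L + 2} = 2 + \frac{L + T}{2 + L}$)
$\left(-126 + 67\right) \left(v{\left(8 - -10,C \right)} - 500\right) = \left(-126 + 67\right) \left(\frac{4 - \frac{1}{3} + 3 \left(8 - -10\right)}{2 + \left(8 - -10\right)} - 500\right) = - 59 \left(\frac{4 - \frac{1}{3} + 3 \left(8 + 10\right)}{2 + \left(8 + 10\right)} - 500\right) = - 59 \left(\frac{4 - \frac{1}{3} + 3 \cdot 18}{2 + 18} - 500\right) = - 59 \left(\frac{4 - \frac{1}{3} + 54}{20} - 500\right) = - 59 \left(\frac{1}{20} \cdot \frac{173}{3} - 500\right) = - 59 \left(\frac{173}{60} - 500\right) = \left(-59\right) \left(- \frac{29827}{60}\right) = \frac{1759793}{60}$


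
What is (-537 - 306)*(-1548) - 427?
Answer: 1304537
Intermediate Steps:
(-537 - 306)*(-1548) - 427 = -843*(-1548) - 427 = 1304964 - 427 = 1304537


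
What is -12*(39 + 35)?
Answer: -888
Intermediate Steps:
-12*(39 + 35) = -12*74 = -888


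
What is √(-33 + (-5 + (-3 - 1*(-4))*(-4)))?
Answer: I*√42 ≈ 6.4807*I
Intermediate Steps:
√(-33 + (-5 + (-3 - 1*(-4))*(-4))) = √(-33 + (-5 + (-3 + 4)*(-4))) = √(-33 + (-5 + 1*(-4))) = √(-33 + (-5 - 4)) = √(-33 - 9) = √(-42) = I*√42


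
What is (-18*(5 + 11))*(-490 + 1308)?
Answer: -235584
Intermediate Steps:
(-18*(5 + 11))*(-490 + 1308) = -18*16*818 = -288*818 = -235584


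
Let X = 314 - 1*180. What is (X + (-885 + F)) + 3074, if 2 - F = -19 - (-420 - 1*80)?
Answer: 1844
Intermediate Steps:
X = 134 (X = 314 - 180 = 134)
F = -479 (F = 2 - (-19 - (-420 - 1*80)) = 2 - (-19 - (-420 - 80)) = 2 - (-19 - 1*(-500)) = 2 - (-19 + 500) = 2 - 1*481 = 2 - 481 = -479)
(X + (-885 + F)) + 3074 = (134 + (-885 - 479)) + 3074 = (134 - 1364) + 3074 = -1230 + 3074 = 1844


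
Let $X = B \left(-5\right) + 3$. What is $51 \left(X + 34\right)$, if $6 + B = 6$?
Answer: $1887$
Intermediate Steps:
$B = 0$ ($B = -6 + 6 = 0$)
$X = 3$ ($X = 0 \left(-5\right) + 3 = 0 + 3 = 3$)
$51 \left(X + 34\right) = 51 \left(3 + 34\right) = 51 \cdot 37 = 1887$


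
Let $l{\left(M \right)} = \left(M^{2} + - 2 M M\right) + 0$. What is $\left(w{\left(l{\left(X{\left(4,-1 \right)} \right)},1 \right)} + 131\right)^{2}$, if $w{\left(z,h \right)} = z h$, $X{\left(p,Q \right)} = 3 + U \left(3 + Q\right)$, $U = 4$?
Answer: $100$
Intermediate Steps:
$X{\left(p,Q \right)} = 15 + 4 Q$ ($X{\left(p,Q \right)} = 3 + 4 \left(3 + Q\right) = 3 + \left(12 + 4 Q\right) = 15 + 4 Q$)
$l{\left(M \right)} = - M^{2}$ ($l{\left(M \right)} = \left(M^{2} - 2 M^{2}\right) + 0 = - M^{2} + 0 = - M^{2}$)
$w{\left(z,h \right)} = h z$
$\left(w{\left(l{\left(X{\left(4,-1 \right)} \right)},1 \right)} + 131\right)^{2} = \left(1 \left(- \left(15 + 4 \left(-1\right)\right)^{2}\right) + 131\right)^{2} = \left(1 \left(- \left(15 - 4\right)^{2}\right) + 131\right)^{2} = \left(1 \left(- 11^{2}\right) + 131\right)^{2} = \left(1 \left(\left(-1\right) 121\right) + 131\right)^{2} = \left(1 \left(-121\right) + 131\right)^{2} = \left(-121 + 131\right)^{2} = 10^{2} = 100$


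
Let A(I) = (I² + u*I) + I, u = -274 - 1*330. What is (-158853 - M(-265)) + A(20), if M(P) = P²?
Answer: -240738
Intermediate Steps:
u = -604 (u = -274 - 330 = -604)
A(I) = I² - 603*I (A(I) = (I² - 604*I) + I = I² - 603*I)
(-158853 - M(-265)) + A(20) = (-158853 - 1*(-265)²) + 20*(-603 + 20) = (-158853 - 1*70225) + 20*(-583) = (-158853 - 70225) - 11660 = -229078 - 11660 = -240738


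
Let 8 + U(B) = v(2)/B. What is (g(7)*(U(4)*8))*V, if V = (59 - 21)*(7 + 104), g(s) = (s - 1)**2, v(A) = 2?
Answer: -9110880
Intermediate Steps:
g(s) = (-1 + s)**2
U(B) = -8 + 2/B
V = 4218 (V = 38*111 = 4218)
(g(7)*(U(4)*8))*V = ((-1 + 7)**2*((-8 + 2/4)*8))*4218 = (6**2*((-8 + 2*(1/4))*8))*4218 = (36*((-8 + 1/2)*8))*4218 = (36*(-15/2*8))*4218 = (36*(-60))*4218 = -2160*4218 = -9110880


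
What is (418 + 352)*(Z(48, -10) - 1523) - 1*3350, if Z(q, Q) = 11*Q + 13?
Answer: -1250750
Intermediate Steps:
Z(q, Q) = 13 + 11*Q
(418 + 352)*(Z(48, -10) - 1523) - 1*3350 = (418 + 352)*((13 + 11*(-10)) - 1523) - 1*3350 = 770*((13 - 110) - 1523) - 3350 = 770*(-97 - 1523) - 3350 = 770*(-1620) - 3350 = -1247400 - 3350 = -1250750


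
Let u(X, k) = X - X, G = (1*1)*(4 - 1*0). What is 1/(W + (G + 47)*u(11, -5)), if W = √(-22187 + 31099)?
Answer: √557/2228 ≈ 0.010593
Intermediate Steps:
G = 4 (G = 1*(4 + 0) = 1*4 = 4)
u(X, k) = 0
W = 4*√557 (W = √8912 = 4*√557 ≈ 94.403)
1/(W + (G + 47)*u(11, -5)) = 1/(4*√557 + (4 + 47)*0) = 1/(4*√557 + 51*0) = 1/(4*√557 + 0) = 1/(4*√557) = √557/2228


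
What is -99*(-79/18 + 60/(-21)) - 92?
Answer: 8755/14 ≈ 625.36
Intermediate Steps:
-99*(-79/18 + 60/(-21)) - 92 = -99*(-79*1/18 + 60*(-1/21)) - 92 = -99*(-79/18 - 20/7) - 92 = -99*(-913/126) - 92 = 10043/14 - 92 = 8755/14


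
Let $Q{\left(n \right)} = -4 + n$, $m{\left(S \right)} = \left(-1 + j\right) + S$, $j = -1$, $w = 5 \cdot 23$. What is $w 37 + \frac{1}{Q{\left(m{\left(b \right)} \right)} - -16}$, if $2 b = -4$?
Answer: $\frac{34041}{8} \approx 4255.1$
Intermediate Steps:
$w = 115$
$b = -2$ ($b = \frac{1}{2} \left(-4\right) = -2$)
$m{\left(S \right)} = -2 + S$ ($m{\left(S \right)} = \left(-1 - 1\right) + S = -2 + S$)
$w 37 + \frac{1}{Q{\left(m{\left(b \right)} \right)} - -16} = 115 \cdot 37 + \frac{1}{\left(-4 - 4\right) - -16} = 4255 + \frac{1}{\left(-4 - 4\right) + \left(-4 + 20\right)} = 4255 + \frac{1}{-8 + 16} = 4255 + \frac{1}{8} = \frac{34041}{8}$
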